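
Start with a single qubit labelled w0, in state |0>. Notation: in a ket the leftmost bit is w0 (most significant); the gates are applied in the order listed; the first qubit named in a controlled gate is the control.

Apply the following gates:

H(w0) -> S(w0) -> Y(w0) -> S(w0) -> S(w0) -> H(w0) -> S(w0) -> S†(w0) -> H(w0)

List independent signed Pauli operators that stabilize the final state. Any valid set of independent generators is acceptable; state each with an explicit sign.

One valid set of independent stabilizer generators is -Y (any independent generating set of the same group is equally correct).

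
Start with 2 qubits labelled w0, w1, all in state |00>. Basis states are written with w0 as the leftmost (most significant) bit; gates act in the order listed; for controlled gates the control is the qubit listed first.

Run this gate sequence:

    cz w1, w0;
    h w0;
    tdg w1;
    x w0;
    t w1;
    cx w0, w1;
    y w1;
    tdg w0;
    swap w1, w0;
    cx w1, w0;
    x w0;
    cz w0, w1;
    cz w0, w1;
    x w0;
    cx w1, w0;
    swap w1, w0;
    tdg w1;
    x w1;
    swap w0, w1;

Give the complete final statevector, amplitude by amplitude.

After the circuit, the state carries amplitude sqrt(2)*exp(I*pi/4)/2 on |00>, 0 on |01>, 0 on |10>, -sqrt(2)*exp(I*pi/4)/2 on |11>.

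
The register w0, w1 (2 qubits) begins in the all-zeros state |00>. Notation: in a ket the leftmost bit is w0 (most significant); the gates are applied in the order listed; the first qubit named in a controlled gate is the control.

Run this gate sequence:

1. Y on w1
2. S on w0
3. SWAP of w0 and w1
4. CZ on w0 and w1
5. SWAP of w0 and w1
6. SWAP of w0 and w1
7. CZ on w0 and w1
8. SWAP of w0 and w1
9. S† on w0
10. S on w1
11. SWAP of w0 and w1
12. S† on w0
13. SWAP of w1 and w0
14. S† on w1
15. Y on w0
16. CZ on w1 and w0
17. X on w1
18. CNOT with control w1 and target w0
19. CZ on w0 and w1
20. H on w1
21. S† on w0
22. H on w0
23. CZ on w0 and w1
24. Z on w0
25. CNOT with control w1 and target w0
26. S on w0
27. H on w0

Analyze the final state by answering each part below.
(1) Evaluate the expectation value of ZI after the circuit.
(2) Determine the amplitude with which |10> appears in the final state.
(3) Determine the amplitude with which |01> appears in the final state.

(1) The expectation value of ZI is 0. Key observation: gates 2-9 undo each other exactly, leaving only the rest of the circuit to track.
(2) The final state's coefficient on |10> equals sqrt(2)*(-1 + I)/4.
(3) The final state's coefficient on |01> equals sqrt(2)*(1 - I)/4.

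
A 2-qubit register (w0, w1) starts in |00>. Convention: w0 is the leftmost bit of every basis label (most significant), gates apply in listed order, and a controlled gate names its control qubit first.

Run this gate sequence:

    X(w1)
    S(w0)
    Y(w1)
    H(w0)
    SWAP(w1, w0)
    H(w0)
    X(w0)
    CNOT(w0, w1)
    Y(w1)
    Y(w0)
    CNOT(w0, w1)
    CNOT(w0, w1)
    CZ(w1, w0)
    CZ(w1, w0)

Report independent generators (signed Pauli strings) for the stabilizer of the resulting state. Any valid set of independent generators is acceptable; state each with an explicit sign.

The final state is stabilized by the group generated by -XI, -IX; other independent generating sets are equally valid. Key observation: the block from step 11 through step 12 cancels to the identity and can be dropped.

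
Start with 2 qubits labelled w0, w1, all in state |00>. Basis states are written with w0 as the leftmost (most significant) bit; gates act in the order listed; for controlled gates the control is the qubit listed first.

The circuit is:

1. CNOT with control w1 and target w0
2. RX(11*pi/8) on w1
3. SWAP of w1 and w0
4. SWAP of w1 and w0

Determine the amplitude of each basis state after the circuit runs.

The final amplitudes are -cos(5*pi/16) on |00>, -I*sin(5*pi/16) on |01>, 0 on |10>, 0 on |11>. Key observation: the block from step 3 through step 4 cancels to the identity and can be dropped.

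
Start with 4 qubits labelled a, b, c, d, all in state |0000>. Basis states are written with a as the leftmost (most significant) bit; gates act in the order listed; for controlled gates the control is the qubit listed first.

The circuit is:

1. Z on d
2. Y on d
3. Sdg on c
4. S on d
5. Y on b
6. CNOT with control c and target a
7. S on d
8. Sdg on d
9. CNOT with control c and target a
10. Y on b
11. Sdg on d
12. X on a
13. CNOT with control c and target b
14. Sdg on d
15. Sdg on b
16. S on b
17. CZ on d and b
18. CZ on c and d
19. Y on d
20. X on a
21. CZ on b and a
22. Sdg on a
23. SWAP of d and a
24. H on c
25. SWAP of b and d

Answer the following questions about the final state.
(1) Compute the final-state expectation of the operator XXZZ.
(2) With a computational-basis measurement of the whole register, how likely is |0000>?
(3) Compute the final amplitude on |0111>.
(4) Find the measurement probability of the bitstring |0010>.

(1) In the final state, XXZZ has expectation 0. Key observation: the block from step 5 through step 10 cancels to the identity and can be dropped.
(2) A full measurement returns |0000> with probability 1/2.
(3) |0111> carries amplitude 0 in the final state.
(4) The probability of measuring |0010> is 1/2.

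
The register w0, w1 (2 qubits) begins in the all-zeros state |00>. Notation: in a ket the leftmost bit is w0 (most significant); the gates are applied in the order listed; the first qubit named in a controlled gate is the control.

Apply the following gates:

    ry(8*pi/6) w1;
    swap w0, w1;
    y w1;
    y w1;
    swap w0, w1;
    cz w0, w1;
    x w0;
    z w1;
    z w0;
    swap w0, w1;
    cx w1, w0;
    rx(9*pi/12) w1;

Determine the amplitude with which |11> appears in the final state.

The amplitude on |11> is sqrt(2 - sqrt(2))/4. Key observation: the block from step 2 through step 5 cancels to the identity and can be dropped.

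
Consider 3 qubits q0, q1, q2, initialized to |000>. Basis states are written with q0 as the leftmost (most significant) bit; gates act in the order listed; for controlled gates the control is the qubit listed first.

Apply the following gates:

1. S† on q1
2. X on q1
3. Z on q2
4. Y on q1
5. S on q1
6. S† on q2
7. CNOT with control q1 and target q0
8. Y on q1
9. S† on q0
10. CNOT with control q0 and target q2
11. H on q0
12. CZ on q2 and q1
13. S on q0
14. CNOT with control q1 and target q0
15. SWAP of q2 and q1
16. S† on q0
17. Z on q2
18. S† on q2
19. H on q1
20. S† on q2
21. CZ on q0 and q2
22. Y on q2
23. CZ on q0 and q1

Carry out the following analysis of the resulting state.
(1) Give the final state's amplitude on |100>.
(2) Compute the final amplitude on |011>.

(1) The amplitude on |100> is 1/2.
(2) The final state's coefficient on |011> equals 0.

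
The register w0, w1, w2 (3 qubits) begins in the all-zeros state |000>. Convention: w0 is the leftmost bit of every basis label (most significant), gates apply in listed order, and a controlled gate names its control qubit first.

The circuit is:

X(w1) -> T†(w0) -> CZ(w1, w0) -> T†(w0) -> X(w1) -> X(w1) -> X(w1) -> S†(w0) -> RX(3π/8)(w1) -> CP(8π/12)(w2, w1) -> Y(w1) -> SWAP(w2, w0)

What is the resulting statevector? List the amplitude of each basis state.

After the circuit, the state carries amplitude -sin(3*pi/16) on |000>, I*cos(3*pi/16) on |010>, and 0 on every other basis state.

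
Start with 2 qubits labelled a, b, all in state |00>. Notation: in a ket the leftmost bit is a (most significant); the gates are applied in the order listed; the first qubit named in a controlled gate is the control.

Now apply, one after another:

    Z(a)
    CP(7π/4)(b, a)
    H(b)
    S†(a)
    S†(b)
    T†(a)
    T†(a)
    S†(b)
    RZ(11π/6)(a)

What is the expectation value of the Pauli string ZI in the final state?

In the final state, ZI has expectation 1.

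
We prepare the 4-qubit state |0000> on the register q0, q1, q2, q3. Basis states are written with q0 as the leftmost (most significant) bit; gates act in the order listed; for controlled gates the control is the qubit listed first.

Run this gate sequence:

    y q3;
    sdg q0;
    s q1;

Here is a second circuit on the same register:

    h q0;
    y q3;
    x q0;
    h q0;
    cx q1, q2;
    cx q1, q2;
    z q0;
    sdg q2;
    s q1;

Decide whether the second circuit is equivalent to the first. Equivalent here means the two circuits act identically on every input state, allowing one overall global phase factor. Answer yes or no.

No, they are not equivalent — no single phase factor reconciles the two unitaries.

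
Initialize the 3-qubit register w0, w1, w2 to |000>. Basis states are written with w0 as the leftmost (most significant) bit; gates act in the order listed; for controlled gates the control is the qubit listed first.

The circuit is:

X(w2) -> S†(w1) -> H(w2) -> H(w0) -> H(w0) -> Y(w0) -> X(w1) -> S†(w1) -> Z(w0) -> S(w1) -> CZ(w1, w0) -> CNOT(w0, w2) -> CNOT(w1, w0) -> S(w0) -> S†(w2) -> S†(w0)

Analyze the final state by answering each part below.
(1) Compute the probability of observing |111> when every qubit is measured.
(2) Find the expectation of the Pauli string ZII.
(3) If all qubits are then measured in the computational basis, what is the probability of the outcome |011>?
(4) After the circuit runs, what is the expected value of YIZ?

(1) The probability of measuring |111> is 0.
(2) The observable ZII averages to 1.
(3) The probability of measuring |011> is 1/2.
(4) In the final state, YIZ has expectation 0.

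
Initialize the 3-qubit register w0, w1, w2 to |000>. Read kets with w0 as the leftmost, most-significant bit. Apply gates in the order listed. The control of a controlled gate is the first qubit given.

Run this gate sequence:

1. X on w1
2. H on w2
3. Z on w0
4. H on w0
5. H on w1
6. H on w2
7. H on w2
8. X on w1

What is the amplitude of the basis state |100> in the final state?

The final state's coefficient on |100> equals -sqrt(2)/4.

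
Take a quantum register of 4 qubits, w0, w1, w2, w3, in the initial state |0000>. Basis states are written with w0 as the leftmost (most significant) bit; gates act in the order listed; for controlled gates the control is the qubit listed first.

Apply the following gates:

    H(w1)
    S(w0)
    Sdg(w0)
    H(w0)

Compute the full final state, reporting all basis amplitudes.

The resulting statevector has amplitude 1/2 on |0000>, 1/2 on |0100>, 1/2 on |1000>, 1/2 on |1100>, and 0 on every other basis state.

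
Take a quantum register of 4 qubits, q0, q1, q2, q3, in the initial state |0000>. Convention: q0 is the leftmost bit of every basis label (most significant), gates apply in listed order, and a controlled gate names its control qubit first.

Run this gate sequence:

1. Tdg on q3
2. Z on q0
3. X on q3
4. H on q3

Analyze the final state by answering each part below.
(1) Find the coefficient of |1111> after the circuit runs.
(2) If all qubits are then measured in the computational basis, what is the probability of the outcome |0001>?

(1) The final state's coefficient on |1111> equals 0.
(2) Outcome |0001> occurs with probability 1/2.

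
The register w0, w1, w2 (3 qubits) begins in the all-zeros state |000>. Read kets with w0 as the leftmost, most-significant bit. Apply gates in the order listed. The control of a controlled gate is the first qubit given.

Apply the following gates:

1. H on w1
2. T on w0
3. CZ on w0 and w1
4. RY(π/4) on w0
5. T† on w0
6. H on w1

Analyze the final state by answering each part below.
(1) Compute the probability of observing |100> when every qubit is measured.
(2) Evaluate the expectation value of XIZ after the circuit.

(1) A full measurement returns |100> with probability 1/2 - sqrt(2)/4.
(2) The expectation value of XIZ is 1/2.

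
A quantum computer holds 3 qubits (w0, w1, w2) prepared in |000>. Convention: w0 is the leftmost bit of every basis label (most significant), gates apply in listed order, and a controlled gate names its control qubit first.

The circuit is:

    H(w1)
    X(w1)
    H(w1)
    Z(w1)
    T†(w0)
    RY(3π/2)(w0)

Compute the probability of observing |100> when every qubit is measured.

Outcome |100> occurs with probability 1/2. Key observation: the block from step 1 through step 4 cancels to the identity and can be dropped.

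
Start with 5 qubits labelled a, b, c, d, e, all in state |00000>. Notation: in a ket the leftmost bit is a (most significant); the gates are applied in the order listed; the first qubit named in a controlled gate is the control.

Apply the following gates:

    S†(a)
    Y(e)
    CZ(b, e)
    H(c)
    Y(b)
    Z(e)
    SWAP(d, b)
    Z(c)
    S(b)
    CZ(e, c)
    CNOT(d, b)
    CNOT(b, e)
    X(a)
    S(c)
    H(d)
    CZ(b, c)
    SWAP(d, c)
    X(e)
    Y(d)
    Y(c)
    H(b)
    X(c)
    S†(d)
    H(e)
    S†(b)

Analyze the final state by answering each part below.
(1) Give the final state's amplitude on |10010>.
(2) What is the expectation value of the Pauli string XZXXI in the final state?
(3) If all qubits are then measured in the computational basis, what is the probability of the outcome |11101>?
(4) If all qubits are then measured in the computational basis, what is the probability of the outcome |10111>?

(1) The amplitude on |10010> is I/4.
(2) The observable XZXXI averages to 0.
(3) The probability of measuring |11101> is 1/16.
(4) A full measurement returns |10111> with probability 1/16.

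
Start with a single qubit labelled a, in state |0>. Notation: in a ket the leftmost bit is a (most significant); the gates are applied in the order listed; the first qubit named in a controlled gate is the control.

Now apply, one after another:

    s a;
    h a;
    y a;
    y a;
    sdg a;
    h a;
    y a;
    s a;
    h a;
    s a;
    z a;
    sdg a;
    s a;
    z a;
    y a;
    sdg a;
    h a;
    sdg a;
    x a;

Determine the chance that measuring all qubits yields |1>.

A full measurement returns |1> with probability 1/2.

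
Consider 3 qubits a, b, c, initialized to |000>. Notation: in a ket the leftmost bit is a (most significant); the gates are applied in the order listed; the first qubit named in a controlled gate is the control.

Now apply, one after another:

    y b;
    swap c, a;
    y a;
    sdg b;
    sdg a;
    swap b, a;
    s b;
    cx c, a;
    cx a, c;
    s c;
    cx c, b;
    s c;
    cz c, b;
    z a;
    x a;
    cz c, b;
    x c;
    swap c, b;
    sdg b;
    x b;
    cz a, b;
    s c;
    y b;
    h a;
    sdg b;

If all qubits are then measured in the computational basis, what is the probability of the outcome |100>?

The probability of measuring |100> is 1/2.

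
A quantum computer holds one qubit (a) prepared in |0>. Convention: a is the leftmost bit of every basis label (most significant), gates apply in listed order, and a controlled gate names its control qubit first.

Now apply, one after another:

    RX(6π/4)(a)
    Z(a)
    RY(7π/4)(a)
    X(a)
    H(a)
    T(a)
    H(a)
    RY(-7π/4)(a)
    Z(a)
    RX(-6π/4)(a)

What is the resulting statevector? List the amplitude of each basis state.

After the circuit, the state carries amplitude 1/2 - exp(I*pi/4)/2 on |0>, sqrt(2)*(-1 - exp(I*pi/4) + exp(3*I*pi/4) + I)/4 on |1>.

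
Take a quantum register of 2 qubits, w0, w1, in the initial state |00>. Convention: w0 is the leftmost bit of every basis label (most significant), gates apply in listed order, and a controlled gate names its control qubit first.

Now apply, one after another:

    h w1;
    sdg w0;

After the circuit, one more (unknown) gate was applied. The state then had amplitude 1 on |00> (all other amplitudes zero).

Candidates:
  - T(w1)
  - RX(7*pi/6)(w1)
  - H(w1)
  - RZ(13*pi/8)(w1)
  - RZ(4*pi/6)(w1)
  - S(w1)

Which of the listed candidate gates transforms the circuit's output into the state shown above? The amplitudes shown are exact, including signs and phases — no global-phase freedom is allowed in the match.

The unique candidate consistent with the amplitudes is H(w1).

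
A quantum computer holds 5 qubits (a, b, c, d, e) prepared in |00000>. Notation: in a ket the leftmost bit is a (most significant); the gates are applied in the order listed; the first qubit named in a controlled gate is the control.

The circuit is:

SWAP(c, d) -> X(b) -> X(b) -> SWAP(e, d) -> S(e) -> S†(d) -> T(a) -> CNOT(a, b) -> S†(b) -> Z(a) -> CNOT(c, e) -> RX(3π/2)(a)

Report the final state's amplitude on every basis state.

The resulting statevector has amplitude -sqrt(2)/2 on |00000>, -sqrt(2)*I/2 on |10000>, and 0 on every other basis state.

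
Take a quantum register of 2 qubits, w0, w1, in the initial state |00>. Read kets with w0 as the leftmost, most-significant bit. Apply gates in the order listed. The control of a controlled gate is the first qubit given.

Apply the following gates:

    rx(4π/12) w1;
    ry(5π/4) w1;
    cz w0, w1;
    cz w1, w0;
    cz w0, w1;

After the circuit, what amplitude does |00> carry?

|00> carries amplitude -sqrt(6 - 3*sqrt(2))/4 + I*sqrt(sqrt(2) + 2)/4 in the final state.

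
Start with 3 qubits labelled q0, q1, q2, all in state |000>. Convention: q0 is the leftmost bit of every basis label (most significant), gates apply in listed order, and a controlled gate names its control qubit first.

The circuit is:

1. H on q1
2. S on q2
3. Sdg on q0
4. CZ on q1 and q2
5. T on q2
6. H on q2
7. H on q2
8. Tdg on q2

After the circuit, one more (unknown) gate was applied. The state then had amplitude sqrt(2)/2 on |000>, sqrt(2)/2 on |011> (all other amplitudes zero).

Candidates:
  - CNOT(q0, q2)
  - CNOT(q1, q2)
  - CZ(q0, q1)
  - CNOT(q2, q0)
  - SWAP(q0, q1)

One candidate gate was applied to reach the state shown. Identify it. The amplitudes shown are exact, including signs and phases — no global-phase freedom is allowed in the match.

The applied gate was CNOT(q1, q2). Key observation: the block from step 5 through step 8 cancels to the identity and can be dropped.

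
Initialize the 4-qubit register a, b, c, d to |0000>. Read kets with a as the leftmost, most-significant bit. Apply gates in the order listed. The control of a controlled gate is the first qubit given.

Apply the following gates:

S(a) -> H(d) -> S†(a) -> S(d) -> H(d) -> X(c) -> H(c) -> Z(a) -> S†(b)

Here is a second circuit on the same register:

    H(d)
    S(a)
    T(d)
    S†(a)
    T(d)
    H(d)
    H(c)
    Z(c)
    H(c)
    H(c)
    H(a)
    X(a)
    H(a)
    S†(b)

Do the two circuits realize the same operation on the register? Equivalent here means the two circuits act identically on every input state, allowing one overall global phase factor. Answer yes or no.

Yes, they are equivalent — the unitaries differ by at most a global phase.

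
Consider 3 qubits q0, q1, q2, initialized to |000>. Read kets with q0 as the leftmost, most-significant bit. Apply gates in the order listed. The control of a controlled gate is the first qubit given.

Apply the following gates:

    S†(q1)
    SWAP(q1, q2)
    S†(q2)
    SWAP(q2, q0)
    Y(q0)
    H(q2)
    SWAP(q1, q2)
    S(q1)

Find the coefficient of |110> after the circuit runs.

The final state's coefficient on |110> equals -sqrt(2)/2.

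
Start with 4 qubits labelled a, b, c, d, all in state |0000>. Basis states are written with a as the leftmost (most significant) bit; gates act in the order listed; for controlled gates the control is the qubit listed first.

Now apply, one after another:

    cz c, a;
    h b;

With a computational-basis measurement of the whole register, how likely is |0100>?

The probability of measuring |0100> is 1/2.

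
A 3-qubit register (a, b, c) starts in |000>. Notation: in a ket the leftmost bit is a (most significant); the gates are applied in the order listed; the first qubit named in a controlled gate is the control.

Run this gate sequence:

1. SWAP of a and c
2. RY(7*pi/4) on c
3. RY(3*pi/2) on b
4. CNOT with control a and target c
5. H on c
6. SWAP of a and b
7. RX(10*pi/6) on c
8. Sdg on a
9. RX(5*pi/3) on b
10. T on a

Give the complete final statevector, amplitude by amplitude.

The resulting statevector has amplitude -3*sqrt(2 - sqrt(2))/16 + 3*sqrt(sqrt(2) + 2)/16 + I*sqrt(6 - 3*sqrt(2))/16 + I*sqrt(3*sqrt(2) + 6)/16 on |000>, 3*sqrt(2 - sqrt(2))/16 + 3*sqrt(sqrt(2) + 2)/16 - I*sqrt(6 - 3*sqrt(2))/16 + I*sqrt(3*sqrt(2) + 6)/16 on |001>, -sqrt(sqrt(2) + 2)/16 - sqrt(2 - sqrt(2))/16 - I*sqrt(6 - 3*sqrt(2))/16 + I*sqrt(3*sqrt(2) + 6)/16 on |010>, -sqrt(sqrt(2) + 2)/16 + sqrt(2 - sqrt(2))/16 + I*sqrt(6 - 3*sqrt(2))/16 + I*sqrt(3*sqrt(2) + 6)/16 on |011>, -sqrt(3*sqrt(2) + 6)*exp(I*pi/4)/16 - 3*sqrt(2 - sqrt(2))*exp(3*I*pi/4)/16 - sqrt(6 - 3*sqrt(2))*exp(I*pi/4)/16 + 3*sqrt(sqrt(2) + 2)*exp(3*I*pi/4)/16 on |100>, -sqrt(3*sqrt(2) + 6)*exp(I*pi/4)/16 + sqrt(6 - 3*sqrt(2))*exp(I*pi/4)/16 + 3*sqrt(2 - sqrt(2))*exp(3*I*pi/4)/16 + 3*sqrt(sqrt(2) + 2)*exp(3*I*pi/4)/16 on |101>, -sqrt(3*sqrt(2) + 6)*exp(I*pi/4)/16 - sqrt(sqrt(2) + 2)*exp(3*I*pi/4)/16 - sqrt(2 - sqrt(2))*exp(3*I*pi/4)/16 + sqrt(6 - 3*sqrt(2))*exp(I*pi/4)/16 on |110>, -sqrt(3*sqrt(2) + 6)*exp(I*pi/4)/16 - sqrt(sqrt(2) + 2)*exp(3*I*pi/4)/16 - sqrt(6 - 3*sqrt(2))*exp(I*pi/4)/16 + sqrt(2 - sqrt(2))*exp(3*I*pi/4)/16 on |111>.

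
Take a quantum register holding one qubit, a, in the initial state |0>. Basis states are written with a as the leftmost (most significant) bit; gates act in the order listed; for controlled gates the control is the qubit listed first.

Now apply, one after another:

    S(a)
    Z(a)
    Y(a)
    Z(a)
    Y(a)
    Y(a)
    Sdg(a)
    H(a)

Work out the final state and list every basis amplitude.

The resulting statevector has amplitude -sqrt(2)/2 on |0>, sqrt(2)/2 on |1>.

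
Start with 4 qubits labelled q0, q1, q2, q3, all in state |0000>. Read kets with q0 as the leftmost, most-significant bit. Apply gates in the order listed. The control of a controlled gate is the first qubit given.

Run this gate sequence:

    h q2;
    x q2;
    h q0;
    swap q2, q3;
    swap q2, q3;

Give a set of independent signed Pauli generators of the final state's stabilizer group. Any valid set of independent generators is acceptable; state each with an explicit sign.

The final state is stabilized by the group generated by +XIII, +IIXI, +IZII, +IIIZ; other independent generating sets are equally valid. Key observation: gates 4-5 undo each other exactly, leaving only the rest of the circuit to track.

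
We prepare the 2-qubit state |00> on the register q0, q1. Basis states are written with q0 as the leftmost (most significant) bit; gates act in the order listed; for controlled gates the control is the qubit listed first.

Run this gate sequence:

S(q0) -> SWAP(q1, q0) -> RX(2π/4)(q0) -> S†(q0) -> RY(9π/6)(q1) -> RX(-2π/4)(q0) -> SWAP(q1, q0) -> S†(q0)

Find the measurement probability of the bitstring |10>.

Outcome |10> occurs with probability 1/4.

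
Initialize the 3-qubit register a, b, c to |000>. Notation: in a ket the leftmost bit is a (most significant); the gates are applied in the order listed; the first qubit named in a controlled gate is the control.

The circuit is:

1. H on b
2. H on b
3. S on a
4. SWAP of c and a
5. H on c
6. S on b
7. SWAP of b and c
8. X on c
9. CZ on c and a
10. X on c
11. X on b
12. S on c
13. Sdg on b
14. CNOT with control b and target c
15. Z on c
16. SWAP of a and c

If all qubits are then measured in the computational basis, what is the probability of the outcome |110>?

A full measurement returns |110> with probability 1/2.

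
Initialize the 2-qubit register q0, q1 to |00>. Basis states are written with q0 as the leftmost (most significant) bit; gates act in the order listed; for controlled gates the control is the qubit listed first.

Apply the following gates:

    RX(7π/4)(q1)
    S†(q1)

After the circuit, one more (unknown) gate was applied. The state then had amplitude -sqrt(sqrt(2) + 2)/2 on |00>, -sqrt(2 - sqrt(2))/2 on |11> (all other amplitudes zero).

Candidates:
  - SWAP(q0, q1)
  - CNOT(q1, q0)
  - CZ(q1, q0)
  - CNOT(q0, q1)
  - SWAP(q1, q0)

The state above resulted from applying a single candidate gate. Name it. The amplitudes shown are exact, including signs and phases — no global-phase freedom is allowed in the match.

The applied gate was CNOT(q1, q0).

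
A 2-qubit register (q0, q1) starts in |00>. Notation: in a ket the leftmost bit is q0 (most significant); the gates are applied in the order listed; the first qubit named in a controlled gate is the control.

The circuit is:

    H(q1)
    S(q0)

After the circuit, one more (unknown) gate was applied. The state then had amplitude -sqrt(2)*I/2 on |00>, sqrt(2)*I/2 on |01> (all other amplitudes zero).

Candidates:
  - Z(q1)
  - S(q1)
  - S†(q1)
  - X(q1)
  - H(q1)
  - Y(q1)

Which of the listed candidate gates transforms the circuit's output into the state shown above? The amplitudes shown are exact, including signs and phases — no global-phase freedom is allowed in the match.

The unique candidate consistent with the amplitudes is Y(q1).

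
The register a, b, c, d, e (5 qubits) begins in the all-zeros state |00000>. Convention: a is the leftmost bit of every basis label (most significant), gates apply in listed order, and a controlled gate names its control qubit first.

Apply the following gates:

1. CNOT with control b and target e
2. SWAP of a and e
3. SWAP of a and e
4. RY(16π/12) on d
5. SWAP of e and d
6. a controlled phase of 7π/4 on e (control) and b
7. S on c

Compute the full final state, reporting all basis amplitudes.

The final amplitudes are -1/2 on |00000>, sqrt(3)/2 on |00001>, and 0 on every other basis state.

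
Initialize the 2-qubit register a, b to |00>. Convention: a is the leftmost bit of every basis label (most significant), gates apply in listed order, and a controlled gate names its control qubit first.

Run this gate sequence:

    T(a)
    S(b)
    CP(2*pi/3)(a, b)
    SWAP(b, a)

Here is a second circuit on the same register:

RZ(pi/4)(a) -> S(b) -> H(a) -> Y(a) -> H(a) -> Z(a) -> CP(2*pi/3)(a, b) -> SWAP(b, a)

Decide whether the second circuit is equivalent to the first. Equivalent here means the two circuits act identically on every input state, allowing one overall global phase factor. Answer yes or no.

No, they are not equivalent — no single phase factor reconciles the two unitaries.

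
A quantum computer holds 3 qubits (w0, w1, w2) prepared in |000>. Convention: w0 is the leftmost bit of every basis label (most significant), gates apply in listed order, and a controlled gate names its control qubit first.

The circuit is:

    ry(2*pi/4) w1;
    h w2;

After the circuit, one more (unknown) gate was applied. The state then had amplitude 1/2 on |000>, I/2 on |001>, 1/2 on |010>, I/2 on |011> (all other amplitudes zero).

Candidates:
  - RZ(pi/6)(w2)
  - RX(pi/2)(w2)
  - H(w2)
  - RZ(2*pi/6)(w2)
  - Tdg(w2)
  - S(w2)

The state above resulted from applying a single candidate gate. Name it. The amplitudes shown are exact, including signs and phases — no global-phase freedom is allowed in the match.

The unique candidate consistent with the amplitudes is S(w2).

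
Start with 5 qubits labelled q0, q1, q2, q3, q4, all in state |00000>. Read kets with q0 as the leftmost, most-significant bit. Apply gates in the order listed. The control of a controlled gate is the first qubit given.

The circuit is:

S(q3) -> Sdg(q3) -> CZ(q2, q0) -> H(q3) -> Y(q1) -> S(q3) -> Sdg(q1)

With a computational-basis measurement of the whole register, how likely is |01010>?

The probability of measuring |01010> is 1/2. Key observation: gates 1-2 undo each other exactly, leaving only the rest of the circuit to track.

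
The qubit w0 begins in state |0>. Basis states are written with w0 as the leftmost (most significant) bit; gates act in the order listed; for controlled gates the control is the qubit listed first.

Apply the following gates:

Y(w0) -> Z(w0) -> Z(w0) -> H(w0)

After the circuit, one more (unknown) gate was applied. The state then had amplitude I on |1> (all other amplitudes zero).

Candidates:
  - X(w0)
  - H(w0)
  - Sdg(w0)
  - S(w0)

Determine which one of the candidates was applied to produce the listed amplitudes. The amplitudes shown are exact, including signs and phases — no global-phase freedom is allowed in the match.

It was H(w0) that produced the state shown.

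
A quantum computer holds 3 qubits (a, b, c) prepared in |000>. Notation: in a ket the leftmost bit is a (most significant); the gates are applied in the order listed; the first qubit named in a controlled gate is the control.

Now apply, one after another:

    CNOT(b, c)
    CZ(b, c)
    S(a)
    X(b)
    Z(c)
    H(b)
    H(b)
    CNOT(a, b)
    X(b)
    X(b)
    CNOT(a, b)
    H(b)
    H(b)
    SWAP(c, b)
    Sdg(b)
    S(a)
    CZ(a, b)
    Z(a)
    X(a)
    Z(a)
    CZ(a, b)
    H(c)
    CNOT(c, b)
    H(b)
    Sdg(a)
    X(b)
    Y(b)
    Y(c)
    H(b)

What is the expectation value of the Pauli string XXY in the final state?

In the final state, XXY has expectation 0.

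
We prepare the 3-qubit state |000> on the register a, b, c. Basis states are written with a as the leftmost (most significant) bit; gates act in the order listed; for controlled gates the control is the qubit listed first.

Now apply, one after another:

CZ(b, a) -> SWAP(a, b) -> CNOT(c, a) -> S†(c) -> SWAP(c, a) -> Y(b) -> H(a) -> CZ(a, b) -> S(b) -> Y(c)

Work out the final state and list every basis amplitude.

The final amplitudes are -sqrt(2)*I/2 on |011>, sqrt(2)*I/2 on |111>, and 0 on every other basis state.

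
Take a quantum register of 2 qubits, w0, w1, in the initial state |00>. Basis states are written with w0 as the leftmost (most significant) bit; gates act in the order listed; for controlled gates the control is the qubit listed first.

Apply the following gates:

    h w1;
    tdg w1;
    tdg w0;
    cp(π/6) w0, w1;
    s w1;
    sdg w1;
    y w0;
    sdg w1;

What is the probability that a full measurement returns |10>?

Outcome |10> occurs with probability 1/2.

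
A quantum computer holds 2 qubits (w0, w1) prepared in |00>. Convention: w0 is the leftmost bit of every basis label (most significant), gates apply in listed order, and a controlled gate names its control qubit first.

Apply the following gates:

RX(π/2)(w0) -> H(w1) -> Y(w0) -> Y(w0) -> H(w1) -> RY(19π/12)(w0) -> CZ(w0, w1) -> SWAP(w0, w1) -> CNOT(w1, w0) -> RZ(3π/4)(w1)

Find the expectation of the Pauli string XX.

The observable XX averages to sqrt(2)/2. Key observation: the block from step 2 through step 5 cancels to the identity and can be dropped.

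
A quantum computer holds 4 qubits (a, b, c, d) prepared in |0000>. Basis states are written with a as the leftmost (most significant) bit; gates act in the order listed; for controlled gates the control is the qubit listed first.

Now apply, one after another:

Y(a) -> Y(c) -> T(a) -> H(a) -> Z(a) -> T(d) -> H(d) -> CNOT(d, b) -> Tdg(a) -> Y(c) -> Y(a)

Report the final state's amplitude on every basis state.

After the circuit, the state carries amplitude 1/2 on |0000>, 1/2 on |0101>, -exp(I*pi/4)/2 on |1000>, -exp(I*pi/4)/2 on |1101>, and 0 on every other basis state.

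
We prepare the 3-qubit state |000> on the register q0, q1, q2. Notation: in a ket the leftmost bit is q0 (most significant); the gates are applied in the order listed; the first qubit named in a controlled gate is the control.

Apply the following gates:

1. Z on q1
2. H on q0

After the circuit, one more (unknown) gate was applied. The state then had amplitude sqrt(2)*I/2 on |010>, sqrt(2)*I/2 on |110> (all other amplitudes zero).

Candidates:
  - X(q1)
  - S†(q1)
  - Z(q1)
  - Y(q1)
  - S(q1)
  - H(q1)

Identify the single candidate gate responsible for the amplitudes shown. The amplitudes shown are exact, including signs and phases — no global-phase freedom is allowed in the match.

The applied gate was Y(q1).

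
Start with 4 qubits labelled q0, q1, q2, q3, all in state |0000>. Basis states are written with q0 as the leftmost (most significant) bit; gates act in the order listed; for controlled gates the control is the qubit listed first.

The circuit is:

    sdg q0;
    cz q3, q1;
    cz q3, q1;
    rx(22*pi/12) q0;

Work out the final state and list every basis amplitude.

After the circuit, the state carries amplitude -sqrt(6)/4 - sqrt(2)/4 on |0000>, I*(-sqrt(6) + sqrt(2))/4 on |1000>, and 0 on every other basis state. Key observation: gates 2-3 undo each other exactly, leaving only the rest of the circuit to track.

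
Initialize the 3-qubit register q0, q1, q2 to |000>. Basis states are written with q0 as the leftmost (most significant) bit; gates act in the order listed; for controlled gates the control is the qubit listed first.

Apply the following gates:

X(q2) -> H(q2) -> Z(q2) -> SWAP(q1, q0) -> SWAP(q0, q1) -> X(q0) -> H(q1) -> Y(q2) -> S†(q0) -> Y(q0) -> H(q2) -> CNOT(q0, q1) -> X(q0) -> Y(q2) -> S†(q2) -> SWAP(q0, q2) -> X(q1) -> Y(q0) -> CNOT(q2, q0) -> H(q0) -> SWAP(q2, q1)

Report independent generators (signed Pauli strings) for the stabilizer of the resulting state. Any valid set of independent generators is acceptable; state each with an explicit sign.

One valid set of independent stabilizer generators is +XII, +IIX, -IZI (any independent generating set of the same group is equally correct).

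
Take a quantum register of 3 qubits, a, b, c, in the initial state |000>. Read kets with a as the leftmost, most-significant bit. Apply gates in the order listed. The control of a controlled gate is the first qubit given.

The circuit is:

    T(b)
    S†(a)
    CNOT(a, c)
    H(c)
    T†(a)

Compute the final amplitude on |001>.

|001> carries amplitude sqrt(2)/2 in the final state.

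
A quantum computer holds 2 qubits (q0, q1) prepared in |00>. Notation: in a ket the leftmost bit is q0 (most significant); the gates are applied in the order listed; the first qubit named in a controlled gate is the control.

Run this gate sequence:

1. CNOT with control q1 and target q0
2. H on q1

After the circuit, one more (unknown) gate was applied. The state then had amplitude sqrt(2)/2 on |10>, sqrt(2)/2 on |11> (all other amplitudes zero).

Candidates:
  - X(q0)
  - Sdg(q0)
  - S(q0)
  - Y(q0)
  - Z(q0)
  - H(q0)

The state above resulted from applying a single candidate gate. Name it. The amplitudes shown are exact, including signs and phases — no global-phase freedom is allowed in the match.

The unique candidate consistent with the amplitudes is X(q0).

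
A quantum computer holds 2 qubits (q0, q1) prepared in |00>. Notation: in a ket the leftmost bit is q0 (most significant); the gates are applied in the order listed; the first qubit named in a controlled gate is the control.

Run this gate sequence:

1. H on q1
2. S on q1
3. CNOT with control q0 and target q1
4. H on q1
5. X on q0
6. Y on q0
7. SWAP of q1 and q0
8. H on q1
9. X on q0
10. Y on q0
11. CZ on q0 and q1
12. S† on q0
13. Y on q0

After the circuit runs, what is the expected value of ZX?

The expectation value of ZX is -1.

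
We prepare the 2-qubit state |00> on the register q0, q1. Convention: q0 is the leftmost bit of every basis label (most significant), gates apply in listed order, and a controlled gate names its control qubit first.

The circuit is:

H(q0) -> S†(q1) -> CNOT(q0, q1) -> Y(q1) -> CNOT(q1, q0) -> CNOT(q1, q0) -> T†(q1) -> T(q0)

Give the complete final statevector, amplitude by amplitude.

The final amplitudes are 0 on |00>, sqrt(2)*exp(I*pi/4)/2 on |01>, -sqrt(2)*exp(3*I*pi/4)/2 on |10>, 0 on |11>. Key observation: gates 5-6 undo each other exactly, leaving only the rest of the circuit to track.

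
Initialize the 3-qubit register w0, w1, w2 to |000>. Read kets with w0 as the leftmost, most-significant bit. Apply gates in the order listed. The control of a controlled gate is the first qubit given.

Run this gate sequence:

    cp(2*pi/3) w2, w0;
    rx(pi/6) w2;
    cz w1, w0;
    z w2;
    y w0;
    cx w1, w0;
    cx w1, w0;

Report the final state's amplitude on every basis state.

The resulting statevector has amplitude I*(sqrt(2) + sqrt(6))/4 on |100>, -sqrt(6)/4 + sqrt(2)/4 on |101>, and 0 on every other basis state. Key observation: the block from step 6 through step 7 cancels to the identity and can be dropped.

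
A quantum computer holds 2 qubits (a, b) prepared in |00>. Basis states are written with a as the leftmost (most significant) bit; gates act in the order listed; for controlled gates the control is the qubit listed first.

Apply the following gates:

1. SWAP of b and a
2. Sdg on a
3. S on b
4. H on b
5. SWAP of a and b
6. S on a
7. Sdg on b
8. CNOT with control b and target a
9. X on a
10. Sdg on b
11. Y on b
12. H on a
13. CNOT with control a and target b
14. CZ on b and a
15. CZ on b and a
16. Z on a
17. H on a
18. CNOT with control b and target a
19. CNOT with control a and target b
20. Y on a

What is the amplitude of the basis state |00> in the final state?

The final state's coefficient on |00> equals sqrt(2)*(1 + I)/4.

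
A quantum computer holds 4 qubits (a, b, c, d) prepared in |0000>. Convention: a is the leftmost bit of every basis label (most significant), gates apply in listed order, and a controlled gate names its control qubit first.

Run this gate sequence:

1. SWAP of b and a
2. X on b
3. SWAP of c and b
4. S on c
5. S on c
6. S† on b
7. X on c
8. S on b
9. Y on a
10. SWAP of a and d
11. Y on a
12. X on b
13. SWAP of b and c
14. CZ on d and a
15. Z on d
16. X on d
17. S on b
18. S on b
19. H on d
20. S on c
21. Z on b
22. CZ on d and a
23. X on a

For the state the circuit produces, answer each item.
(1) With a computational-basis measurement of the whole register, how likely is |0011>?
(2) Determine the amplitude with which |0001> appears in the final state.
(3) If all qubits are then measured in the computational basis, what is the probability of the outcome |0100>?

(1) The probability of measuring |0011> is 1/2.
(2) The final state's coefficient on |0001> equals 0.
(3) A full measurement returns |0100> with probability 0.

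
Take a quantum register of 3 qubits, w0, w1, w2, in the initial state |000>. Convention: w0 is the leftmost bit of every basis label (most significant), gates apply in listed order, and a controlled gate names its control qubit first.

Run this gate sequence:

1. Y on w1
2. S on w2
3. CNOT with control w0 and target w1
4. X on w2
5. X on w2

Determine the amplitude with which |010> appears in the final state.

The amplitude on |010> is I.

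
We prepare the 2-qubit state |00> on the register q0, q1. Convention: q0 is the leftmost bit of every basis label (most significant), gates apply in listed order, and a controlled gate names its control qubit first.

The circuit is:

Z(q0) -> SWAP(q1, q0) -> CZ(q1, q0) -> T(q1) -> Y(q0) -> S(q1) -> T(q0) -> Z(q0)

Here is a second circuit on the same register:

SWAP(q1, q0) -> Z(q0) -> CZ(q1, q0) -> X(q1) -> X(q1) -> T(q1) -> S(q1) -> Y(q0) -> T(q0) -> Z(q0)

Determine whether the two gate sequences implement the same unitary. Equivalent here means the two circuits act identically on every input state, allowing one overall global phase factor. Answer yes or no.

No: there is an input state on which the two circuits produce genuinely different outputs (not merely differing by a phase).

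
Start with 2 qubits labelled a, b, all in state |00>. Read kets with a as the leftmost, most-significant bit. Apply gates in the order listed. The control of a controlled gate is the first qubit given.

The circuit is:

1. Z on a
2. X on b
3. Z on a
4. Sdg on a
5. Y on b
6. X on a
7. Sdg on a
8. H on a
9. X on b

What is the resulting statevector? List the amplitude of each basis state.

After the circuit, the state carries amplitude 0 on |00>, -sqrt(2)/2 on |01>, 0 on |10>, sqrt(2)/2 on |11>.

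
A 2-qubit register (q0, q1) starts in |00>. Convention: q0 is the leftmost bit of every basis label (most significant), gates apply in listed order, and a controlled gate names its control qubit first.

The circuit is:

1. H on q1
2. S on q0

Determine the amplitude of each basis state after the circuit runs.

The final amplitudes are sqrt(2)/2 on |00>, sqrt(2)/2 on |01>, 0 on |10>, 0 on |11>.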